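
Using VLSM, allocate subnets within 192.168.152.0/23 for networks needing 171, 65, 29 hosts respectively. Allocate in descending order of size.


171 hosts -> /24 (254 usable): 192.168.152.0/24
65 hosts -> /25 (126 usable): 192.168.153.0/25
29 hosts -> /27 (30 usable): 192.168.153.128/27
Allocation: 192.168.152.0/24 (171 hosts, 254 usable); 192.168.153.0/25 (65 hosts, 126 usable); 192.168.153.128/27 (29 hosts, 30 usable)


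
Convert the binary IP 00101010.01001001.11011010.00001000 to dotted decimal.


00101010 = 42
01001001 = 73
11011010 = 218
00001000 = 8
IP: 42.73.218.8


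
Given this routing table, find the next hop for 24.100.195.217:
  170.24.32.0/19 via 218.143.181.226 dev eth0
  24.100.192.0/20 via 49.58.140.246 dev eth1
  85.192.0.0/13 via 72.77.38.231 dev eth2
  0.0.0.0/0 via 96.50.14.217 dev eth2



Longest prefix match for 24.100.195.217:
  /19 170.24.32.0: no
  /20 24.100.192.0: MATCH
  /13 85.192.0.0: no
  /0 0.0.0.0: MATCH
Selected: next-hop 49.58.140.246 via eth1 (matched /20)


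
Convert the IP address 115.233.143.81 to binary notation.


115 = 01110011
233 = 11101001
143 = 10001111
81 = 01010001
Binary: 01110011.11101001.10001111.01010001


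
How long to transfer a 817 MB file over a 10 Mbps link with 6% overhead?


Effective throughput = 10 * (1 - 6/100) = 9.4 Mbps
File size in Mb = 817 * 8 = 6536 Mb
Time = 6536 / 9.4
Time = 695.3191 seconds


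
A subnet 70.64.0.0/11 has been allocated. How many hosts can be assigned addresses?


Host bits = 32 - 11 = 21
Total addresses = 2^21 = 2097152
Usable = total - 2 (network and broadcast)
Usable hosts: 2097150


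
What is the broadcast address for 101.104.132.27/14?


Network: 101.104.0.0/14
Host bits = 18
Set all host bits to 1:
Broadcast: 101.107.255.255


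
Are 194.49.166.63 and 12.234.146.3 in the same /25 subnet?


Mask: 255.255.255.128
194.49.166.63 AND mask = 194.49.166.0
12.234.146.3 AND mask = 12.234.146.0
No, different subnets (194.49.166.0 vs 12.234.146.0)


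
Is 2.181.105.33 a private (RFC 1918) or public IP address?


RFC 1918 private ranges:
  10.0.0.0/8 (10.0.0.0 - 10.255.255.255)
  172.16.0.0/12 (172.16.0.0 - 172.31.255.255)
  192.168.0.0/16 (192.168.0.0 - 192.168.255.255)
Public (not in any RFC 1918 range)


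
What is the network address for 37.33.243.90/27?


IP:   00100101.00100001.11110011.01011010
Mask: 11111111.11111111.11111111.11100000
AND operation:
Net:  00100101.00100001.11110011.01000000
Network: 37.33.243.64/27


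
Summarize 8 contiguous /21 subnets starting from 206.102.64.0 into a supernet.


Original prefix: /21
Number of subnets: 8 = 2^3
New prefix = 21 - 3 = 18
Supernet: 206.102.64.0/18


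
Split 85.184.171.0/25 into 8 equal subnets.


New prefix = 25 + 3 = 28
Each subnet has 16 addresses
  85.184.171.0/28
  85.184.171.16/28
  85.184.171.32/28
  85.184.171.48/28
  85.184.171.64/28
  85.184.171.80/28
  85.184.171.96/28
  85.184.171.112/28
Subnets: 85.184.171.0/28, 85.184.171.16/28, 85.184.171.32/28, 85.184.171.48/28, 85.184.171.64/28, 85.184.171.80/28, 85.184.171.96/28, 85.184.171.112/28


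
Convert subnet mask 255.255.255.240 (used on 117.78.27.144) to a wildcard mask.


Subnet mask: 255.255.255.240
Wildcard = 255.255.255.255 - subnet mask
255 - 255 = 0
255 - 255 = 0
255 - 255 = 0
255 - 240 = 15
Wildcard: 0.0.0.15


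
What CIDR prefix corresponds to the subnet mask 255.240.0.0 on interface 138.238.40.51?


Binary: 11111111.11110000.00000000.00000000
Count leading 1s
Prefix: /12


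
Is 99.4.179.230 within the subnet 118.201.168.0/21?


Subnet network: 118.201.168.0
Test IP AND mask: 99.4.176.0
No, 99.4.179.230 is not in 118.201.168.0/21


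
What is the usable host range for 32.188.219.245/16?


Network: 32.188.0.0
Broadcast: 32.188.255.255
First usable = network + 1
Last usable = broadcast - 1
Range: 32.188.0.1 to 32.188.255.254


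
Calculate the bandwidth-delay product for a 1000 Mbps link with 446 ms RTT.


BDP = bandwidth * RTT
= 1000 Mbps * 446 ms
= 1000 * 1e6 * 446 / 1000 bits
= 446000000 bits
= 55750000 bytes
= 54443.3594 KB
BDP = 446000000 bits (55750000 bytes)


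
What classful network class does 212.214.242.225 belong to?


First octet: 212
Binary: 11010100
110xxxxx -> Class C (192-223)
Class C, default mask 255.255.255.0 (/24)


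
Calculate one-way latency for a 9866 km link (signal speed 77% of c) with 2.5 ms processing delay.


Speed = 0.77 * 3e5 km/s = 231000 km/s
Propagation delay = 9866 / 231000 = 0.0427 s = 42.71 ms
Processing delay = 2.5 ms
Total one-way latency = 45.21 ms


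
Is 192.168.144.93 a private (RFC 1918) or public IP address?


RFC 1918 private ranges:
  10.0.0.0/8 (10.0.0.0 - 10.255.255.255)
  172.16.0.0/12 (172.16.0.0 - 172.31.255.255)
  192.168.0.0/16 (192.168.0.0 - 192.168.255.255)
Private (in 192.168.0.0/16)


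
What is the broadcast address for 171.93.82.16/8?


Network: 171.0.0.0/8
Host bits = 24
Set all host bits to 1:
Broadcast: 171.255.255.255


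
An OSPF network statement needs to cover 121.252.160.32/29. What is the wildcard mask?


Subnet mask: 255.255.255.248
Wildcard = 255.255.255.255 - subnet mask
255 - 255 = 0
255 - 255 = 0
255 - 255 = 0
255 - 248 = 7
Wildcard: 0.0.0.7


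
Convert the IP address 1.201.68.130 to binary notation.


1 = 00000001
201 = 11001001
68 = 01000100
130 = 10000010
Binary: 00000001.11001001.01000100.10000010


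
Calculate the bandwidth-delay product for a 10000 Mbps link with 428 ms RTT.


BDP = bandwidth * RTT
= 10000 Mbps * 428 ms
= 10000 * 1e6 * 428 / 1000 bits
= 4280000000 bits
= 535000000 bytes
= 522460.9375 KB
BDP = 4280000000 bits (535000000 bytes)


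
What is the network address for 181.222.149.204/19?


IP:   10110101.11011110.10010101.11001100
Mask: 11111111.11111111.11100000.00000000
AND operation:
Net:  10110101.11011110.10000000.00000000
Network: 181.222.128.0/19


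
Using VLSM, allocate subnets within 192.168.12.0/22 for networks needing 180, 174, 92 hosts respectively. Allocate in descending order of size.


180 hosts -> /24 (254 usable): 192.168.12.0/24
174 hosts -> /24 (254 usable): 192.168.13.0/24
92 hosts -> /25 (126 usable): 192.168.14.0/25
Allocation: 192.168.12.0/24 (180 hosts, 254 usable); 192.168.13.0/24 (174 hosts, 254 usable); 192.168.14.0/25 (92 hosts, 126 usable)


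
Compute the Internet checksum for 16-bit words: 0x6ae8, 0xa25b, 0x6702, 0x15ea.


Sum all words (with carry folding):
+ 0x6ae8 = 0x6ae8
+ 0xa25b = 0x0d44
+ 0x6702 = 0x7446
+ 0x15ea = 0x8a30
One's complement: ~0x8a30
Checksum = 0x75cf


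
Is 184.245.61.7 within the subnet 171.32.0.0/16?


Subnet network: 171.32.0.0
Test IP AND mask: 184.245.0.0
No, 184.245.61.7 is not in 171.32.0.0/16


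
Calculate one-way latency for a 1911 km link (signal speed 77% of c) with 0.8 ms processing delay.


Speed = 0.77 * 3e5 km/s = 231000 km/s
Propagation delay = 1911 / 231000 = 0.0083 s = 8.2727 ms
Processing delay = 0.8 ms
Total one-way latency = 9.0727 ms


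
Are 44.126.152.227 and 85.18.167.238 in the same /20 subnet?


Mask: 255.255.240.0
44.126.152.227 AND mask = 44.126.144.0
85.18.167.238 AND mask = 85.18.160.0
No, different subnets (44.126.144.0 vs 85.18.160.0)


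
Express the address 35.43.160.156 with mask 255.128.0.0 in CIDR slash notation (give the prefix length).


Binary: 11111111.10000000.00000000.00000000
Count leading 1s
Prefix: /9


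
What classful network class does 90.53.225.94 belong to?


First octet: 90
Binary: 01011010
0xxxxxxx -> Class A (1-126)
Class A, default mask 255.0.0.0 (/8)


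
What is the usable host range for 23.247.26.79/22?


Network: 23.247.24.0
Broadcast: 23.247.27.255
First usable = network + 1
Last usable = broadcast - 1
Range: 23.247.24.1 to 23.247.27.254


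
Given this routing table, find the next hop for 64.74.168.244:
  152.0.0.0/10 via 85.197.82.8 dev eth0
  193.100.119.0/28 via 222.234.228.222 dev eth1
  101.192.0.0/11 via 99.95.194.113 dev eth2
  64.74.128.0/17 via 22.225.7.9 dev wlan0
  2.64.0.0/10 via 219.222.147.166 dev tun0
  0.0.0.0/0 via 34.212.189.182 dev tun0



Longest prefix match for 64.74.168.244:
  /10 152.0.0.0: no
  /28 193.100.119.0: no
  /11 101.192.0.0: no
  /17 64.74.128.0: MATCH
  /10 2.64.0.0: no
  /0 0.0.0.0: MATCH
Selected: next-hop 22.225.7.9 via wlan0 (matched /17)


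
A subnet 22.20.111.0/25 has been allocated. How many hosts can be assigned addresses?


Host bits = 32 - 25 = 7
Total addresses = 2^7 = 128
Usable = total - 2 (network and broadcast)
Usable hosts: 126


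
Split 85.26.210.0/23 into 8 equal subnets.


New prefix = 23 + 3 = 26
Each subnet has 64 addresses
  85.26.210.0/26
  85.26.210.64/26
  85.26.210.128/26
  85.26.210.192/26
  85.26.211.0/26
  85.26.211.64/26
  85.26.211.128/26
  85.26.211.192/26
Subnets: 85.26.210.0/26, 85.26.210.64/26, 85.26.210.128/26, 85.26.210.192/26, 85.26.211.0/26, 85.26.211.64/26, 85.26.211.128/26, 85.26.211.192/26


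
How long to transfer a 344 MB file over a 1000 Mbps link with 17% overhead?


Effective throughput = 1000 * (1 - 17/100) = 830 Mbps
File size in Mb = 344 * 8 = 2752 Mb
Time = 2752 / 830
Time = 3.3157 seconds


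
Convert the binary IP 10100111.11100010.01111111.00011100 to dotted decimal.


10100111 = 167
11100010 = 226
01111111 = 127
00011100 = 28
IP: 167.226.127.28


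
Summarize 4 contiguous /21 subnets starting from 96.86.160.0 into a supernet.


Original prefix: /21
Number of subnets: 4 = 2^2
New prefix = 21 - 2 = 19
Supernet: 96.86.160.0/19


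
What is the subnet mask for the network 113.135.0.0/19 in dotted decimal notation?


/19 means 19 network bits, 13 host bits
Binary: 11111111111111111110000000000000
Mask: 255.255.224.0


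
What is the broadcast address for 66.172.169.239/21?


Network: 66.172.168.0/21
Host bits = 11
Set all host bits to 1:
Broadcast: 66.172.175.255


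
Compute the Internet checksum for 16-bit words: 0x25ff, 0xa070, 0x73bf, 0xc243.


Sum all words (with carry folding):
+ 0x25ff = 0x25ff
+ 0xa070 = 0xc66f
+ 0x73bf = 0x3a2f
+ 0xc243 = 0xfc72
One's complement: ~0xfc72
Checksum = 0x038d


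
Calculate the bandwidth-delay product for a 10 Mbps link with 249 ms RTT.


BDP = bandwidth * RTT
= 10 Mbps * 249 ms
= 10 * 1e6 * 249 / 1000 bits
= 2490000 bits
= 311250 bytes
= 303.9551 KB
BDP = 2490000 bits (311250 bytes)


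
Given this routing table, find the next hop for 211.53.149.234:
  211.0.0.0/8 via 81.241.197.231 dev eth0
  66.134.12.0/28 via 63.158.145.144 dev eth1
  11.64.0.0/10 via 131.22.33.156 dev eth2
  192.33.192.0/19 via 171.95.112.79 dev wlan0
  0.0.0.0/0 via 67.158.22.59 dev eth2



Longest prefix match for 211.53.149.234:
  /8 211.0.0.0: MATCH
  /28 66.134.12.0: no
  /10 11.64.0.0: no
  /19 192.33.192.0: no
  /0 0.0.0.0: MATCH
Selected: next-hop 81.241.197.231 via eth0 (matched /8)


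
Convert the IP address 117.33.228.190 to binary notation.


117 = 01110101
33 = 00100001
228 = 11100100
190 = 10111110
Binary: 01110101.00100001.11100100.10111110


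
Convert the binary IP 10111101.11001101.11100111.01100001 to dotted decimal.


10111101 = 189
11001101 = 205
11100111 = 231
01100001 = 97
IP: 189.205.231.97


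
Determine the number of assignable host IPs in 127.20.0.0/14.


Host bits = 32 - 14 = 18
Total addresses = 2^18 = 262144
Usable = total - 2 (network and broadcast)
Usable hosts: 262142


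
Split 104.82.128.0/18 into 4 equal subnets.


New prefix = 18 + 2 = 20
Each subnet has 4096 addresses
  104.82.128.0/20
  104.82.144.0/20
  104.82.160.0/20
  104.82.176.0/20
Subnets: 104.82.128.0/20, 104.82.144.0/20, 104.82.160.0/20, 104.82.176.0/20


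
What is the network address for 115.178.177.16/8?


IP:   01110011.10110010.10110001.00010000
Mask: 11111111.00000000.00000000.00000000
AND operation:
Net:  01110011.00000000.00000000.00000000
Network: 115.0.0.0/8


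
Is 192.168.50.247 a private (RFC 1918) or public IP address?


RFC 1918 private ranges:
  10.0.0.0/8 (10.0.0.0 - 10.255.255.255)
  172.16.0.0/12 (172.16.0.0 - 172.31.255.255)
  192.168.0.0/16 (192.168.0.0 - 192.168.255.255)
Private (in 192.168.0.0/16)


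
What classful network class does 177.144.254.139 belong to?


First octet: 177
Binary: 10110001
10xxxxxx -> Class B (128-191)
Class B, default mask 255.255.0.0 (/16)


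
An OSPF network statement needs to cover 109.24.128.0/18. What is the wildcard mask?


Subnet mask: 255.255.192.0
Wildcard = 255.255.255.255 - subnet mask
255 - 255 = 0
255 - 255 = 0
255 - 192 = 63
255 - 0 = 255
Wildcard: 0.0.63.255


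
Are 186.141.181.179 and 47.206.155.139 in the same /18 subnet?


Mask: 255.255.192.0
186.141.181.179 AND mask = 186.141.128.0
47.206.155.139 AND mask = 47.206.128.0
No, different subnets (186.141.128.0 vs 47.206.128.0)


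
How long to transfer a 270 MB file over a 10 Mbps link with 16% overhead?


Effective throughput = 10 * (1 - 16/100) = 8.4 Mbps
File size in Mb = 270 * 8 = 2160 Mb
Time = 2160 / 8.4
Time = 257.1429 seconds


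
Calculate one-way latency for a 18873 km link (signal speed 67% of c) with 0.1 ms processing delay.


Speed = 0.67 * 3e5 km/s = 201000 km/s
Propagation delay = 18873 / 201000 = 0.0939 s = 93.8955 ms
Processing delay = 0.1 ms
Total one-way latency = 93.9955 ms


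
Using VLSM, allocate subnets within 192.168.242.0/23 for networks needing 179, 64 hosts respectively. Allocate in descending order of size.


179 hosts -> /24 (254 usable): 192.168.242.0/24
64 hosts -> /25 (126 usable): 192.168.243.0/25
Allocation: 192.168.242.0/24 (179 hosts, 254 usable); 192.168.243.0/25 (64 hosts, 126 usable)


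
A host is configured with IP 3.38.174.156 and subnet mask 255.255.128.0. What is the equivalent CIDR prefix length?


Binary: 11111111.11111111.10000000.00000000
Count leading 1s
Prefix: /17


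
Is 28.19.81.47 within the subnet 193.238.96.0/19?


Subnet network: 193.238.96.0
Test IP AND mask: 28.19.64.0
No, 28.19.81.47 is not in 193.238.96.0/19


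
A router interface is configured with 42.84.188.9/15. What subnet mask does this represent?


/15 means 15 network bits, 17 host bits
Binary: 11111111111111100000000000000000
Mask: 255.254.0.0


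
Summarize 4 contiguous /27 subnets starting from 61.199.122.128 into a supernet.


Original prefix: /27
Number of subnets: 4 = 2^2
New prefix = 27 - 2 = 25
Supernet: 61.199.122.128/25


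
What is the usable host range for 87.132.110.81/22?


Network: 87.132.108.0
Broadcast: 87.132.111.255
First usable = network + 1
Last usable = broadcast - 1
Range: 87.132.108.1 to 87.132.111.254


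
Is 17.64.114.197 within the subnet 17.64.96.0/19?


Subnet network: 17.64.96.0
Test IP AND mask: 17.64.96.0
Yes, 17.64.114.197 is in 17.64.96.0/19


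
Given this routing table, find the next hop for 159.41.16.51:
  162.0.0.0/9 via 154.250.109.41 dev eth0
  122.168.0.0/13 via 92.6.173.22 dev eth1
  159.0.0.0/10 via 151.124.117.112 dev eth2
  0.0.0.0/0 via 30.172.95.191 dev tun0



Longest prefix match for 159.41.16.51:
  /9 162.0.0.0: no
  /13 122.168.0.0: no
  /10 159.0.0.0: MATCH
  /0 0.0.0.0: MATCH
Selected: next-hop 151.124.117.112 via eth2 (matched /10)


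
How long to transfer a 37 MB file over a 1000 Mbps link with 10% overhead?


Effective throughput = 1000 * (1 - 10/100) = 900 Mbps
File size in Mb = 37 * 8 = 296 Mb
Time = 296 / 900
Time = 0.3289 seconds


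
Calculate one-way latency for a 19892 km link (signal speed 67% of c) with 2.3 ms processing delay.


Speed = 0.67 * 3e5 km/s = 201000 km/s
Propagation delay = 19892 / 201000 = 0.099 s = 98.9652 ms
Processing delay = 2.3 ms
Total one-way latency = 101.2652 ms


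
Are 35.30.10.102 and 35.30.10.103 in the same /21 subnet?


Mask: 255.255.248.0
35.30.10.102 AND mask = 35.30.8.0
35.30.10.103 AND mask = 35.30.8.0
Yes, same subnet (35.30.8.0)


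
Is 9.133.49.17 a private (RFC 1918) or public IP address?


RFC 1918 private ranges:
  10.0.0.0/8 (10.0.0.0 - 10.255.255.255)
  172.16.0.0/12 (172.16.0.0 - 172.31.255.255)
  192.168.0.0/16 (192.168.0.0 - 192.168.255.255)
Public (not in any RFC 1918 range)


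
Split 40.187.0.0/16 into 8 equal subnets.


New prefix = 16 + 3 = 19
Each subnet has 8192 addresses
  40.187.0.0/19
  40.187.32.0/19
  40.187.64.0/19
  40.187.96.0/19
  40.187.128.0/19
  40.187.160.0/19
  40.187.192.0/19
  40.187.224.0/19
Subnets: 40.187.0.0/19, 40.187.32.0/19, 40.187.64.0/19, 40.187.96.0/19, 40.187.128.0/19, 40.187.160.0/19, 40.187.192.0/19, 40.187.224.0/19


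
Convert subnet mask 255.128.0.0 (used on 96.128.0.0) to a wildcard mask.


Subnet mask: 255.128.0.0
Wildcard = 255.255.255.255 - subnet mask
255 - 255 = 0
255 - 128 = 127
255 - 0 = 255
255 - 0 = 255
Wildcard: 0.127.255.255


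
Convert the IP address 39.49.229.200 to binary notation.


39 = 00100111
49 = 00110001
229 = 11100101
200 = 11001000
Binary: 00100111.00110001.11100101.11001000


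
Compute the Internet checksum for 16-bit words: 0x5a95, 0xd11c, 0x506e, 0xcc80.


Sum all words (with carry folding):
+ 0x5a95 = 0x5a95
+ 0xd11c = 0x2bb2
+ 0x506e = 0x7c20
+ 0xcc80 = 0x48a1
One's complement: ~0x48a1
Checksum = 0xb75e


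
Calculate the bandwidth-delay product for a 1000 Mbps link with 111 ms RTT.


BDP = bandwidth * RTT
= 1000 Mbps * 111 ms
= 1000 * 1e6 * 111 / 1000 bits
= 111000000 bits
= 13875000 bytes
= 13549.8047 KB
BDP = 111000000 bits (13875000 bytes)


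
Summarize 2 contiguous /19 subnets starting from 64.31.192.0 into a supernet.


Original prefix: /19
Number of subnets: 2 = 2^1
New prefix = 19 - 1 = 18
Supernet: 64.31.192.0/18


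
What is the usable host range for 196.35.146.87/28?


Network: 196.35.146.80
Broadcast: 196.35.146.95
First usable = network + 1
Last usable = broadcast - 1
Range: 196.35.146.81 to 196.35.146.94


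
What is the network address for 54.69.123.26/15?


IP:   00110110.01000101.01111011.00011010
Mask: 11111111.11111110.00000000.00000000
AND operation:
Net:  00110110.01000100.00000000.00000000
Network: 54.68.0.0/15


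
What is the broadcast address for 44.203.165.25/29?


Network: 44.203.165.24/29
Host bits = 3
Set all host bits to 1:
Broadcast: 44.203.165.31


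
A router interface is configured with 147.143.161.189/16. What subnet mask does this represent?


/16 means 16 network bits, 16 host bits
Binary: 11111111111111110000000000000000
Mask: 255.255.0.0


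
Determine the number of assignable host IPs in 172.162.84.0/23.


Host bits = 32 - 23 = 9
Total addresses = 2^9 = 512
Usable = total - 2 (network and broadcast)
Usable hosts: 510


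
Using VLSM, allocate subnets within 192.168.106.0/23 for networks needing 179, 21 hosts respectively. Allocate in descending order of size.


179 hosts -> /24 (254 usable): 192.168.106.0/24
21 hosts -> /27 (30 usable): 192.168.107.0/27
Allocation: 192.168.106.0/24 (179 hosts, 254 usable); 192.168.107.0/27 (21 hosts, 30 usable)


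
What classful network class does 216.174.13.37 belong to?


First octet: 216
Binary: 11011000
110xxxxx -> Class C (192-223)
Class C, default mask 255.255.255.0 (/24)


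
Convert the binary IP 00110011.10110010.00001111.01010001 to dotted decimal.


00110011 = 51
10110010 = 178
00001111 = 15
01010001 = 81
IP: 51.178.15.81


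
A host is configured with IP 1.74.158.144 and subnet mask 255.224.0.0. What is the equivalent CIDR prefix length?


Binary: 11111111.11100000.00000000.00000000
Count leading 1s
Prefix: /11


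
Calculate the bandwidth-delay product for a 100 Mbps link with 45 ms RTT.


BDP = bandwidth * RTT
= 100 Mbps * 45 ms
= 100 * 1e6 * 45 / 1000 bits
= 4500000 bits
= 562500 bytes
= 549.3164 KB
BDP = 4500000 bits (562500 bytes)


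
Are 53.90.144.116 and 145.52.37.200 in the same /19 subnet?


Mask: 255.255.224.0
53.90.144.116 AND mask = 53.90.128.0
145.52.37.200 AND mask = 145.52.32.0
No, different subnets (53.90.128.0 vs 145.52.32.0)


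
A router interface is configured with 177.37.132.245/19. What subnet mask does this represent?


/19 means 19 network bits, 13 host bits
Binary: 11111111111111111110000000000000
Mask: 255.255.224.0


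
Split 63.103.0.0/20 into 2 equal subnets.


New prefix = 20 + 1 = 21
Each subnet has 2048 addresses
  63.103.0.0/21
  63.103.8.0/21
Subnets: 63.103.0.0/21, 63.103.8.0/21


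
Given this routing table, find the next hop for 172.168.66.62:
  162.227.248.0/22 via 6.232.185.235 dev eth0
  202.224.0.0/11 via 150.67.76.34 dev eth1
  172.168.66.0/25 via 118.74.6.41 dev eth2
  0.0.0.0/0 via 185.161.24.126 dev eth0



Longest prefix match for 172.168.66.62:
  /22 162.227.248.0: no
  /11 202.224.0.0: no
  /25 172.168.66.0: MATCH
  /0 0.0.0.0: MATCH
Selected: next-hop 118.74.6.41 via eth2 (matched /25)


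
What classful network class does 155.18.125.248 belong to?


First octet: 155
Binary: 10011011
10xxxxxx -> Class B (128-191)
Class B, default mask 255.255.0.0 (/16)


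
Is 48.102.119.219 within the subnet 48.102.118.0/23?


Subnet network: 48.102.118.0
Test IP AND mask: 48.102.118.0
Yes, 48.102.119.219 is in 48.102.118.0/23


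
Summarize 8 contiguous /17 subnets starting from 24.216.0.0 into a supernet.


Original prefix: /17
Number of subnets: 8 = 2^3
New prefix = 17 - 3 = 14
Supernet: 24.216.0.0/14


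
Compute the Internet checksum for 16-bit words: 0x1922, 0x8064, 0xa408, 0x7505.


Sum all words (with carry folding):
+ 0x1922 = 0x1922
+ 0x8064 = 0x9986
+ 0xa408 = 0x3d8f
+ 0x7505 = 0xb294
One's complement: ~0xb294
Checksum = 0x4d6b


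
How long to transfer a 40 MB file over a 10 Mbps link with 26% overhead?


Effective throughput = 10 * (1 - 26/100) = 7.4 Mbps
File size in Mb = 40 * 8 = 320 Mb
Time = 320 / 7.4
Time = 43.2432 seconds


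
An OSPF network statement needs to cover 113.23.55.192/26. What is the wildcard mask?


Subnet mask: 255.255.255.192
Wildcard = 255.255.255.255 - subnet mask
255 - 255 = 0
255 - 255 = 0
255 - 255 = 0
255 - 192 = 63
Wildcard: 0.0.0.63


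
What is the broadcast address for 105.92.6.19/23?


Network: 105.92.6.0/23
Host bits = 9
Set all host bits to 1:
Broadcast: 105.92.7.255


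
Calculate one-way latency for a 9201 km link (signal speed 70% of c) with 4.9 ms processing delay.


Speed = 0.7 * 3e5 km/s = 210000 km/s
Propagation delay = 9201 / 210000 = 0.0438 s = 43.8143 ms
Processing delay = 4.9 ms
Total one-way latency = 48.7143 ms


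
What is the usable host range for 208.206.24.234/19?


Network: 208.206.0.0
Broadcast: 208.206.31.255
First usable = network + 1
Last usable = broadcast - 1
Range: 208.206.0.1 to 208.206.31.254


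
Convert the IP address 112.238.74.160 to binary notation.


112 = 01110000
238 = 11101110
74 = 01001010
160 = 10100000
Binary: 01110000.11101110.01001010.10100000


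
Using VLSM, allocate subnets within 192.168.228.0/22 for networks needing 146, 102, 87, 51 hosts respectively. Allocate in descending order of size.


146 hosts -> /24 (254 usable): 192.168.228.0/24
102 hosts -> /25 (126 usable): 192.168.229.0/25
87 hosts -> /25 (126 usable): 192.168.229.128/25
51 hosts -> /26 (62 usable): 192.168.230.0/26
Allocation: 192.168.228.0/24 (146 hosts, 254 usable); 192.168.229.0/25 (102 hosts, 126 usable); 192.168.229.128/25 (87 hosts, 126 usable); 192.168.230.0/26 (51 hosts, 62 usable)


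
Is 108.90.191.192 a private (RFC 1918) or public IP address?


RFC 1918 private ranges:
  10.0.0.0/8 (10.0.0.0 - 10.255.255.255)
  172.16.0.0/12 (172.16.0.0 - 172.31.255.255)
  192.168.0.0/16 (192.168.0.0 - 192.168.255.255)
Public (not in any RFC 1918 range)


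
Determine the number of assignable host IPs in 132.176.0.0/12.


Host bits = 32 - 12 = 20
Total addresses = 2^20 = 1048576
Usable = total - 2 (network and broadcast)
Usable hosts: 1048574


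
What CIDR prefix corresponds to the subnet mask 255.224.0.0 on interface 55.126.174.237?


Binary: 11111111.11100000.00000000.00000000
Count leading 1s
Prefix: /11


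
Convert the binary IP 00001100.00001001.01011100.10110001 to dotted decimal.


00001100 = 12
00001001 = 9
01011100 = 92
10110001 = 177
IP: 12.9.92.177


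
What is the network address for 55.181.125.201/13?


IP:   00110111.10110101.01111101.11001001
Mask: 11111111.11111000.00000000.00000000
AND operation:
Net:  00110111.10110000.00000000.00000000
Network: 55.176.0.0/13


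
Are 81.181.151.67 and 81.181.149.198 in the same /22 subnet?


Mask: 255.255.252.0
81.181.151.67 AND mask = 81.181.148.0
81.181.149.198 AND mask = 81.181.148.0
Yes, same subnet (81.181.148.0)


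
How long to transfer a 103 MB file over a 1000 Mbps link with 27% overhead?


Effective throughput = 1000 * (1 - 27/100) = 730 Mbps
File size in Mb = 103 * 8 = 824 Mb
Time = 824 / 730
Time = 1.1288 seconds


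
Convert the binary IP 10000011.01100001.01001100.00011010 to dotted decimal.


10000011 = 131
01100001 = 97
01001100 = 76
00011010 = 26
IP: 131.97.76.26


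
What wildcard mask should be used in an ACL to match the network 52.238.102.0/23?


Subnet mask: 255.255.254.0
Wildcard = 255.255.255.255 - subnet mask
255 - 255 = 0
255 - 255 = 0
255 - 254 = 1
255 - 0 = 255
Wildcard: 0.0.1.255


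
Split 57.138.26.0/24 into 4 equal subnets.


New prefix = 24 + 2 = 26
Each subnet has 64 addresses
  57.138.26.0/26
  57.138.26.64/26
  57.138.26.128/26
  57.138.26.192/26
Subnets: 57.138.26.0/26, 57.138.26.64/26, 57.138.26.128/26, 57.138.26.192/26


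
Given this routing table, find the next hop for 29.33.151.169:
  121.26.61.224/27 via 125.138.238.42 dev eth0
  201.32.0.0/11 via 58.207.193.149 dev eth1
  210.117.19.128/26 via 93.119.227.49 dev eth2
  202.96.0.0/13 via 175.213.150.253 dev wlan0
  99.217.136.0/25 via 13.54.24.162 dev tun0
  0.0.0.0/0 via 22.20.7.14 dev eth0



Longest prefix match for 29.33.151.169:
  /27 121.26.61.224: no
  /11 201.32.0.0: no
  /26 210.117.19.128: no
  /13 202.96.0.0: no
  /25 99.217.136.0: no
  /0 0.0.0.0: MATCH
Selected: next-hop 22.20.7.14 via eth0 (matched /0)


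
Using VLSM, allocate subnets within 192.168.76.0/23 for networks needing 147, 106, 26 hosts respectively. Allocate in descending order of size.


147 hosts -> /24 (254 usable): 192.168.76.0/24
106 hosts -> /25 (126 usable): 192.168.77.0/25
26 hosts -> /27 (30 usable): 192.168.77.128/27
Allocation: 192.168.76.0/24 (147 hosts, 254 usable); 192.168.77.0/25 (106 hosts, 126 usable); 192.168.77.128/27 (26 hosts, 30 usable)


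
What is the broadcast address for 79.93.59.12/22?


Network: 79.93.56.0/22
Host bits = 10
Set all host bits to 1:
Broadcast: 79.93.59.255


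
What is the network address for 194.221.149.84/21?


IP:   11000010.11011101.10010101.01010100
Mask: 11111111.11111111.11111000.00000000
AND operation:
Net:  11000010.11011101.10010000.00000000
Network: 194.221.144.0/21


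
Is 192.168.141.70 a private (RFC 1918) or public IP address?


RFC 1918 private ranges:
  10.0.0.0/8 (10.0.0.0 - 10.255.255.255)
  172.16.0.0/12 (172.16.0.0 - 172.31.255.255)
  192.168.0.0/16 (192.168.0.0 - 192.168.255.255)
Private (in 192.168.0.0/16)


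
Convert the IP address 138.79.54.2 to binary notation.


138 = 10001010
79 = 01001111
54 = 00110110
2 = 00000010
Binary: 10001010.01001111.00110110.00000010


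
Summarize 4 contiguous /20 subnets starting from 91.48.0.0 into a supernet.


Original prefix: /20
Number of subnets: 4 = 2^2
New prefix = 20 - 2 = 18
Supernet: 91.48.0.0/18


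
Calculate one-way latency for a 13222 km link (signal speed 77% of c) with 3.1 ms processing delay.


Speed = 0.77 * 3e5 km/s = 231000 km/s
Propagation delay = 13222 / 231000 = 0.0572 s = 57.2381 ms
Processing delay = 3.1 ms
Total one-way latency = 60.3381 ms


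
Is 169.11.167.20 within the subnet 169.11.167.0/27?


Subnet network: 169.11.167.0
Test IP AND mask: 169.11.167.0
Yes, 169.11.167.20 is in 169.11.167.0/27


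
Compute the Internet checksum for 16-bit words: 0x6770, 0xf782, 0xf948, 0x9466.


Sum all words (with carry folding):
+ 0x6770 = 0x6770
+ 0xf782 = 0x5ef3
+ 0xf948 = 0x583c
+ 0x9466 = 0xeca2
One's complement: ~0xeca2
Checksum = 0x135d


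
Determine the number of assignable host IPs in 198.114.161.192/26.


Host bits = 32 - 26 = 6
Total addresses = 2^6 = 64
Usable = total - 2 (network and broadcast)
Usable hosts: 62


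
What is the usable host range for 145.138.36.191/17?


Network: 145.138.0.0
Broadcast: 145.138.127.255
First usable = network + 1
Last usable = broadcast - 1
Range: 145.138.0.1 to 145.138.127.254


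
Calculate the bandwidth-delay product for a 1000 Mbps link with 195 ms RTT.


BDP = bandwidth * RTT
= 1000 Mbps * 195 ms
= 1000 * 1e6 * 195 / 1000 bits
= 195000000 bits
= 24375000 bytes
= 23803.7109 KB
BDP = 195000000 bits (24375000 bytes)


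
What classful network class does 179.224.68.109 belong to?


First octet: 179
Binary: 10110011
10xxxxxx -> Class B (128-191)
Class B, default mask 255.255.0.0 (/16)


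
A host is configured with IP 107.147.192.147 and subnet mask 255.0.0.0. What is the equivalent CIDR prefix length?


Binary: 11111111.00000000.00000000.00000000
Count leading 1s
Prefix: /8


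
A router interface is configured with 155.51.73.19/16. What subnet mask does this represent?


/16 means 16 network bits, 16 host bits
Binary: 11111111111111110000000000000000
Mask: 255.255.0.0


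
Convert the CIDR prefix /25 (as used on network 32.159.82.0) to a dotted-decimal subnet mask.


/25 means 25 network bits, 7 host bits
Binary: 11111111111111111111111110000000
Mask: 255.255.255.128


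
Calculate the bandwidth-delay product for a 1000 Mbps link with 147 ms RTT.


BDP = bandwidth * RTT
= 1000 Mbps * 147 ms
= 1000 * 1e6 * 147 / 1000 bits
= 147000000 bits
= 18375000 bytes
= 17944.3359 KB
BDP = 147000000 bits (18375000 bytes)


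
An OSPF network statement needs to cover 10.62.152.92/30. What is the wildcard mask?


Subnet mask: 255.255.255.252
Wildcard = 255.255.255.255 - subnet mask
255 - 255 = 0
255 - 255 = 0
255 - 255 = 0
255 - 252 = 3
Wildcard: 0.0.0.3


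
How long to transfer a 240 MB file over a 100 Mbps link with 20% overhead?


Effective throughput = 100 * (1 - 20/100) = 80 Mbps
File size in Mb = 240 * 8 = 1920 Mb
Time = 1920 / 80
Time = 24 seconds


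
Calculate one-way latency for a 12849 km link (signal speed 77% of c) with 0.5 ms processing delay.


Speed = 0.77 * 3e5 km/s = 231000 km/s
Propagation delay = 12849 / 231000 = 0.0556 s = 55.6234 ms
Processing delay = 0.5 ms
Total one-way latency = 56.1234 ms


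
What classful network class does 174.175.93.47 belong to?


First octet: 174
Binary: 10101110
10xxxxxx -> Class B (128-191)
Class B, default mask 255.255.0.0 (/16)


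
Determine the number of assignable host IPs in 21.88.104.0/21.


Host bits = 32 - 21 = 11
Total addresses = 2^11 = 2048
Usable = total - 2 (network and broadcast)
Usable hosts: 2046


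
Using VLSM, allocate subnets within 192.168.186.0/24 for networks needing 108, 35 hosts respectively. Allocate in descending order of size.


108 hosts -> /25 (126 usable): 192.168.186.0/25
35 hosts -> /26 (62 usable): 192.168.186.128/26
Allocation: 192.168.186.0/25 (108 hosts, 126 usable); 192.168.186.128/26 (35 hosts, 62 usable)


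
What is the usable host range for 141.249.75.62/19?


Network: 141.249.64.0
Broadcast: 141.249.95.255
First usable = network + 1
Last usable = broadcast - 1
Range: 141.249.64.1 to 141.249.95.254


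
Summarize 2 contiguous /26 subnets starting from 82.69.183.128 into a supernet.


Original prefix: /26
Number of subnets: 2 = 2^1
New prefix = 26 - 1 = 25
Supernet: 82.69.183.128/25


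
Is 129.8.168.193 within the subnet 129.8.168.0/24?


Subnet network: 129.8.168.0
Test IP AND mask: 129.8.168.0
Yes, 129.8.168.193 is in 129.8.168.0/24


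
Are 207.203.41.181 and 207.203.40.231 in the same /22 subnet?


Mask: 255.255.252.0
207.203.41.181 AND mask = 207.203.40.0
207.203.40.231 AND mask = 207.203.40.0
Yes, same subnet (207.203.40.0)


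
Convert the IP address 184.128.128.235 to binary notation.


184 = 10111000
128 = 10000000
128 = 10000000
235 = 11101011
Binary: 10111000.10000000.10000000.11101011


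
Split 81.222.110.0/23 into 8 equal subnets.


New prefix = 23 + 3 = 26
Each subnet has 64 addresses
  81.222.110.0/26
  81.222.110.64/26
  81.222.110.128/26
  81.222.110.192/26
  81.222.111.0/26
  81.222.111.64/26
  81.222.111.128/26
  81.222.111.192/26
Subnets: 81.222.110.0/26, 81.222.110.64/26, 81.222.110.128/26, 81.222.110.192/26, 81.222.111.0/26, 81.222.111.64/26, 81.222.111.128/26, 81.222.111.192/26


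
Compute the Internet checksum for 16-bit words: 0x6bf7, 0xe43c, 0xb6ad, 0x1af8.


Sum all words (with carry folding):
+ 0x6bf7 = 0x6bf7
+ 0xe43c = 0x5034
+ 0xb6ad = 0x06e2
+ 0x1af8 = 0x21da
One's complement: ~0x21da
Checksum = 0xde25


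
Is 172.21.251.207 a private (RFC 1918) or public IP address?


RFC 1918 private ranges:
  10.0.0.0/8 (10.0.0.0 - 10.255.255.255)
  172.16.0.0/12 (172.16.0.0 - 172.31.255.255)
  192.168.0.0/16 (192.168.0.0 - 192.168.255.255)
Private (in 172.16.0.0/12)


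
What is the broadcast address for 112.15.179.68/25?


Network: 112.15.179.0/25
Host bits = 7
Set all host bits to 1:
Broadcast: 112.15.179.127


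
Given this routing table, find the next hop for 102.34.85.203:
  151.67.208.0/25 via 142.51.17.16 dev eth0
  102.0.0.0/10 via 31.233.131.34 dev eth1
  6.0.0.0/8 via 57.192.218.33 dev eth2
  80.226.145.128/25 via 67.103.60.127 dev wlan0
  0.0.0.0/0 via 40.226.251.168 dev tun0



Longest prefix match for 102.34.85.203:
  /25 151.67.208.0: no
  /10 102.0.0.0: MATCH
  /8 6.0.0.0: no
  /25 80.226.145.128: no
  /0 0.0.0.0: MATCH
Selected: next-hop 31.233.131.34 via eth1 (matched /10)


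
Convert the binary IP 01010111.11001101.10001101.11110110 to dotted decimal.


01010111 = 87
11001101 = 205
10001101 = 141
11110110 = 246
IP: 87.205.141.246


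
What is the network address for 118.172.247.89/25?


IP:   01110110.10101100.11110111.01011001
Mask: 11111111.11111111.11111111.10000000
AND operation:
Net:  01110110.10101100.11110111.00000000
Network: 118.172.247.0/25


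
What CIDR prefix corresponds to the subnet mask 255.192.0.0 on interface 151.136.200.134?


Binary: 11111111.11000000.00000000.00000000
Count leading 1s
Prefix: /10


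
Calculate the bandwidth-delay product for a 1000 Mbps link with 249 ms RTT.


BDP = bandwidth * RTT
= 1000 Mbps * 249 ms
= 1000 * 1e6 * 249 / 1000 bits
= 249000000 bits
= 31125000 bytes
= 30395.5078 KB
BDP = 249000000 bits (31125000 bytes)


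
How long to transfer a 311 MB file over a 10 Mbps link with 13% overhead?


Effective throughput = 10 * (1 - 13/100) = 8.7 Mbps
File size in Mb = 311 * 8 = 2488 Mb
Time = 2488 / 8.7
Time = 285.977 seconds


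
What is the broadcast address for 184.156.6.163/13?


Network: 184.152.0.0/13
Host bits = 19
Set all host bits to 1:
Broadcast: 184.159.255.255


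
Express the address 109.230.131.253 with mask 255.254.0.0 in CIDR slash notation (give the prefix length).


Binary: 11111111.11111110.00000000.00000000
Count leading 1s
Prefix: /15


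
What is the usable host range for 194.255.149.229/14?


Network: 194.252.0.0
Broadcast: 194.255.255.255
First usable = network + 1
Last usable = broadcast - 1
Range: 194.252.0.1 to 194.255.255.254


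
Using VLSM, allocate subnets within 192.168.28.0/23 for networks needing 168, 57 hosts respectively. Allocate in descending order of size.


168 hosts -> /24 (254 usable): 192.168.28.0/24
57 hosts -> /26 (62 usable): 192.168.29.0/26
Allocation: 192.168.28.0/24 (168 hosts, 254 usable); 192.168.29.0/26 (57 hosts, 62 usable)


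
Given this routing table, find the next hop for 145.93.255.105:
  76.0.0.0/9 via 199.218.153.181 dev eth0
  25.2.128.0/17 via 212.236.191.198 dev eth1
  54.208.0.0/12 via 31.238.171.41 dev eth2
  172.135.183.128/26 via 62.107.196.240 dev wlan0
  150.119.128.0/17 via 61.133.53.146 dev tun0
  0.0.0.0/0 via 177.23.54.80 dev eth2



Longest prefix match for 145.93.255.105:
  /9 76.0.0.0: no
  /17 25.2.128.0: no
  /12 54.208.0.0: no
  /26 172.135.183.128: no
  /17 150.119.128.0: no
  /0 0.0.0.0: MATCH
Selected: next-hop 177.23.54.80 via eth2 (matched /0)


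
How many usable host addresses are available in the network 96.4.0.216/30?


Host bits = 32 - 30 = 2
Total addresses = 2^2 = 4
Usable = total - 2 (network and broadcast)
Usable hosts: 2


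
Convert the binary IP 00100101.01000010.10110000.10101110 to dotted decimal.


00100101 = 37
01000010 = 66
10110000 = 176
10101110 = 174
IP: 37.66.176.174


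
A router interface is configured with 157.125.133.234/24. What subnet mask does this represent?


/24 means 24 network bits, 8 host bits
Binary: 11111111111111111111111100000000
Mask: 255.255.255.0


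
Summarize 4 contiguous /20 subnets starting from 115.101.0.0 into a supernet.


Original prefix: /20
Number of subnets: 4 = 2^2
New prefix = 20 - 2 = 18
Supernet: 115.101.0.0/18


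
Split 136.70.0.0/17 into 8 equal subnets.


New prefix = 17 + 3 = 20
Each subnet has 4096 addresses
  136.70.0.0/20
  136.70.16.0/20
  136.70.32.0/20
  136.70.48.0/20
  136.70.64.0/20
  136.70.80.0/20
  136.70.96.0/20
  136.70.112.0/20
Subnets: 136.70.0.0/20, 136.70.16.0/20, 136.70.32.0/20, 136.70.48.0/20, 136.70.64.0/20, 136.70.80.0/20, 136.70.96.0/20, 136.70.112.0/20


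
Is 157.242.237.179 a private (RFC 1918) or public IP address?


RFC 1918 private ranges:
  10.0.0.0/8 (10.0.0.0 - 10.255.255.255)
  172.16.0.0/12 (172.16.0.0 - 172.31.255.255)
  192.168.0.0/16 (192.168.0.0 - 192.168.255.255)
Public (not in any RFC 1918 range)


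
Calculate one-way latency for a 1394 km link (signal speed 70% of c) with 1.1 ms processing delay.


Speed = 0.7 * 3e5 km/s = 210000 km/s
Propagation delay = 1394 / 210000 = 0.0066 s = 6.6381 ms
Processing delay = 1.1 ms
Total one-way latency = 7.7381 ms


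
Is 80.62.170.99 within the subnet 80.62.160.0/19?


Subnet network: 80.62.160.0
Test IP AND mask: 80.62.160.0
Yes, 80.62.170.99 is in 80.62.160.0/19


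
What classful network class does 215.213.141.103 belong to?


First octet: 215
Binary: 11010111
110xxxxx -> Class C (192-223)
Class C, default mask 255.255.255.0 (/24)


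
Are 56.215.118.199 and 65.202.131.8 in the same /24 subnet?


Mask: 255.255.255.0
56.215.118.199 AND mask = 56.215.118.0
65.202.131.8 AND mask = 65.202.131.0
No, different subnets (56.215.118.0 vs 65.202.131.0)


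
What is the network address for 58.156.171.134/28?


IP:   00111010.10011100.10101011.10000110
Mask: 11111111.11111111.11111111.11110000
AND operation:
Net:  00111010.10011100.10101011.10000000
Network: 58.156.171.128/28


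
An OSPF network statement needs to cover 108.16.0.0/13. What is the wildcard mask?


Subnet mask: 255.248.0.0
Wildcard = 255.255.255.255 - subnet mask
255 - 255 = 0
255 - 248 = 7
255 - 0 = 255
255 - 0 = 255
Wildcard: 0.7.255.255


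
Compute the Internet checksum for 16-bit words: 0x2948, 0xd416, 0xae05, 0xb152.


Sum all words (with carry folding):
+ 0x2948 = 0x2948
+ 0xd416 = 0xfd5e
+ 0xae05 = 0xab64
+ 0xb152 = 0x5cb7
One's complement: ~0x5cb7
Checksum = 0xa348


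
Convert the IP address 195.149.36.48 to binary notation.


195 = 11000011
149 = 10010101
36 = 00100100
48 = 00110000
Binary: 11000011.10010101.00100100.00110000


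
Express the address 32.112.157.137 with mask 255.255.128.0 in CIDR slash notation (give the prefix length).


Binary: 11111111.11111111.10000000.00000000
Count leading 1s
Prefix: /17


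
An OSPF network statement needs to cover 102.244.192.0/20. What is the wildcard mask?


Subnet mask: 255.255.240.0
Wildcard = 255.255.255.255 - subnet mask
255 - 255 = 0
255 - 255 = 0
255 - 240 = 15
255 - 0 = 255
Wildcard: 0.0.15.255
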